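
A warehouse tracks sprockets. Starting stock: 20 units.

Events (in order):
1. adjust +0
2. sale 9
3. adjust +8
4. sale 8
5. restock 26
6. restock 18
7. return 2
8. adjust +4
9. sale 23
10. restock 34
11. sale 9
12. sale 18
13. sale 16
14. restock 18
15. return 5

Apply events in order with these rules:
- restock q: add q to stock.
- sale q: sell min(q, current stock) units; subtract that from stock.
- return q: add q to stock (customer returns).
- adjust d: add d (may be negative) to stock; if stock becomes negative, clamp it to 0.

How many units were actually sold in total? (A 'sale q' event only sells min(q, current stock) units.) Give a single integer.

Processing events:
Start: stock = 20
  Event 1 (adjust +0): 20 + 0 = 20
  Event 2 (sale 9): sell min(9,20)=9. stock: 20 - 9 = 11. total_sold = 9
  Event 3 (adjust +8): 11 + 8 = 19
  Event 4 (sale 8): sell min(8,19)=8. stock: 19 - 8 = 11. total_sold = 17
  Event 5 (restock 26): 11 + 26 = 37
  Event 6 (restock 18): 37 + 18 = 55
  Event 7 (return 2): 55 + 2 = 57
  Event 8 (adjust +4): 57 + 4 = 61
  Event 9 (sale 23): sell min(23,61)=23. stock: 61 - 23 = 38. total_sold = 40
  Event 10 (restock 34): 38 + 34 = 72
  Event 11 (sale 9): sell min(9,72)=9. stock: 72 - 9 = 63. total_sold = 49
  Event 12 (sale 18): sell min(18,63)=18. stock: 63 - 18 = 45. total_sold = 67
  Event 13 (sale 16): sell min(16,45)=16. stock: 45 - 16 = 29. total_sold = 83
  Event 14 (restock 18): 29 + 18 = 47
  Event 15 (return 5): 47 + 5 = 52
Final: stock = 52, total_sold = 83

Answer: 83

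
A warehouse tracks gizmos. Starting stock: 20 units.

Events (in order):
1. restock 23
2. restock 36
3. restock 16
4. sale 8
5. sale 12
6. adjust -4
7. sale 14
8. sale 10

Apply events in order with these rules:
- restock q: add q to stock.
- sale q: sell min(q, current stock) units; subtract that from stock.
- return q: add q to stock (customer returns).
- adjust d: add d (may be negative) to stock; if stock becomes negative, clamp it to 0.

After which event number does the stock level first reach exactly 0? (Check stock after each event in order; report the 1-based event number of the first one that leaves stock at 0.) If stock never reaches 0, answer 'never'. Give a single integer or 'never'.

Processing events:
Start: stock = 20
  Event 1 (restock 23): 20 + 23 = 43
  Event 2 (restock 36): 43 + 36 = 79
  Event 3 (restock 16): 79 + 16 = 95
  Event 4 (sale 8): sell min(8,95)=8. stock: 95 - 8 = 87. total_sold = 8
  Event 5 (sale 12): sell min(12,87)=12. stock: 87 - 12 = 75. total_sold = 20
  Event 6 (adjust -4): 75 + -4 = 71
  Event 7 (sale 14): sell min(14,71)=14. stock: 71 - 14 = 57. total_sold = 34
  Event 8 (sale 10): sell min(10,57)=10. stock: 57 - 10 = 47. total_sold = 44
Final: stock = 47, total_sold = 44

Stock never reaches 0.

Answer: never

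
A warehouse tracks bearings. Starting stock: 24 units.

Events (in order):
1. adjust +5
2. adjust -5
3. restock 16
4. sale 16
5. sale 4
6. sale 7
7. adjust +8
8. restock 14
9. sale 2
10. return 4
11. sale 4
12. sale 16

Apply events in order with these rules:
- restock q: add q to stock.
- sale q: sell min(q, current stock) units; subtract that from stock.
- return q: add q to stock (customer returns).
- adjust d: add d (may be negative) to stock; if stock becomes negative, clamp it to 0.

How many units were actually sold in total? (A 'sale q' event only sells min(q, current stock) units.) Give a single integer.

Answer: 49

Derivation:
Processing events:
Start: stock = 24
  Event 1 (adjust +5): 24 + 5 = 29
  Event 2 (adjust -5): 29 + -5 = 24
  Event 3 (restock 16): 24 + 16 = 40
  Event 4 (sale 16): sell min(16,40)=16. stock: 40 - 16 = 24. total_sold = 16
  Event 5 (sale 4): sell min(4,24)=4. stock: 24 - 4 = 20. total_sold = 20
  Event 6 (sale 7): sell min(7,20)=7. stock: 20 - 7 = 13. total_sold = 27
  Event 7 (adjust +8): 13 + 8 = 21
  Event 8 (restock 14): 21 + 14 = 35
  Event 9 (sale 2): sell min(2,35)=2. stock: 35 - 2 = 33. total_sold = 29
  Event 10 (return 4): 33 + 4 = 37
  Event 11 (sale 4): sell min(4,37)=4. stock: 37 - 4 = 33. total_sold = 33
  Event 12 (sale 16): sell min(16,33)=16. stock: 33 - 16 = 17. total_sold = 49
Final: stock = 17, total_sold = 49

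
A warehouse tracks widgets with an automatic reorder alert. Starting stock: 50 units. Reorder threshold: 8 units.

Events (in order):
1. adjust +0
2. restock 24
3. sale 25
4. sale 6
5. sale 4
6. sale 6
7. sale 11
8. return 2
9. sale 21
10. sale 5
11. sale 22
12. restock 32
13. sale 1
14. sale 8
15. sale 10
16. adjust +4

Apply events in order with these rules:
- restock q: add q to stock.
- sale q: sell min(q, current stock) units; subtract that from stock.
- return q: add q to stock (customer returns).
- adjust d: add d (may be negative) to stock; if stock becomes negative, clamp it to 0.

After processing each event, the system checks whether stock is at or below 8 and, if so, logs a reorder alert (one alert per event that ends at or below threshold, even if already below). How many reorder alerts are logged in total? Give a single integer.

Processing events:
Start: stock = 50
  Event 1 (adjust +0): 50 + 0 = 50
  Event 2 (restock 24): 50 + 24 = 74
  Event 3 (sale 25): sell min(25,74)=25. stock: 74 - 25 = 49. total_sold = 25
  Event 4 (sale 6): sell min(6,49)=6. stock: 49 - 6 = 43. total_sold = 31
  Event 5 (sale 4): sell min(4,43)=4. stock: 43 - 4 = 39. total_sold = 35
  Event 6 (sale 6): sell min(6,39)=6. stock: 39 - 6 = 33. total_sold = 41
  Event 7 (sale 11): sell min(11,33)=11. stock: 33 - 11 = 22. total_sold = 52
  Event 8 (return 2): 22 + 2 = 24
  Event 9 (sale 21): sell min(21,24)=21. stock: 24 - 21 = 3. total_sold = 73
  Event 10 (sale 5): sell min(5,3)=3. stock: 3 - 3 = 0. total_sold = 76
  Event 11 (sale 22): sell min(22,0)=0. stock: 0 - 0 = 0. total_sold = 76
  Event 12 (restock 32): 0 + 32 = 32
  Event 13 (sale 1): sell min(1,32)=1. stock: 32 - 1 = 31. total_sold = 77
  Event 14 (sale 8): sell min(8,31)=8. stock: 31 - 8 = 23. total_sold = 85
  Event 15 (sale 10): sell min(10,23)=10. stock: 23 - 10 = 13. total_sold = 95
  Event 16 (adjust +4): 13 + 4 = 17
Final: stock = 17, total_sold = 95

Checking against threshold 8:
  After event 1: stock=50 > 8
  After event 2: stock=74 > 8
  After event 3: stock=49 > 8
  After event 4: stock=43 > 8
  After event 5: stock=39 > 8
  After event 6: stock=33 > 8
  After event 7: stock=22 > 8
  After event 8: stock=24 > 8
  After event 9: stock=3 <= 8 -> ALERT
  After event 10: stock=0 <= 8 -> ALERT
  After event 11: stock=0 <= 8 -> ALERT
  After event 12: stock=32 > 8
  After event 13: stock=31 > 8
  After event 14: stock=23 > 8
  After event 15: stock=13 > 8
  After event 16: stock=17 > 8
Alert events: [9, 10, 11]. Count = 3

Answer: 3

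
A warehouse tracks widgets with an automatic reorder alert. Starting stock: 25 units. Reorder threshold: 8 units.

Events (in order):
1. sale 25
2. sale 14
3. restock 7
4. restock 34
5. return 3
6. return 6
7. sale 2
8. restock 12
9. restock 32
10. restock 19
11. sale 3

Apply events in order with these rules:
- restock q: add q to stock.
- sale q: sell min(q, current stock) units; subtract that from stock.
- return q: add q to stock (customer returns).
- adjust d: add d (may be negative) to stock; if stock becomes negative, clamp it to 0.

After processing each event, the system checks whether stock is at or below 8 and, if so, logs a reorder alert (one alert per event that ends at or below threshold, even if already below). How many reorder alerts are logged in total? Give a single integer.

Answer: 3

Derivation:
Processing events:
Start: stock = 25
  Event 1 (sale 25): sell min(25,25)=25. stock: 25 - 25 = 0. total_sold = 25
  Event 2 (sale 14): sell min(14,0)=0. stock: 0 - 0 = 0. total_sold = 25
  Event 3 (restock 7): 0 + 7 = 7
  Event 4 (restock 34): 7 + 34 = 41
  Event 5 (return 3): 41 + 3 = 44
  Event 6 (return 6): 44 + 6 = 50
  Event 7 (sale 2): sell min(2,50)=2. stock: 50 - 2 = 48. total_sold = 27
  Event 8 (restock 12): 48 + 12 = 60
  Event 9 (restock 32): 60 + 32 = 92
  Event 10 (restock 19): 92 + 19 = 111
  Event 11 (sale 3): sell min(3,111)=3. stock: 111 - 3 = 108. total_sold = 30
Final: stock = 108, total_sold = 30

Checking against threshold 8:
  After event 1: stock=0 <= 8 -> ALERT
  After event 2: stock=0 <= 8 -> ALERT
  After event 3: stock=7 <= 8 -> ALERT
  After event 4: stock=41 > 8
  After event 5: stock=44 > 8
  After event 6: stock=50 > 8
  After event 7: stock=48 > 8
  After event 8: stock=60 > 8
  After event 9: stock=92 > 8
  After event 10: stock=111 > 8
  After event 11: stock=108 > 8
Alert events: [1, 2, 3]. Count = 3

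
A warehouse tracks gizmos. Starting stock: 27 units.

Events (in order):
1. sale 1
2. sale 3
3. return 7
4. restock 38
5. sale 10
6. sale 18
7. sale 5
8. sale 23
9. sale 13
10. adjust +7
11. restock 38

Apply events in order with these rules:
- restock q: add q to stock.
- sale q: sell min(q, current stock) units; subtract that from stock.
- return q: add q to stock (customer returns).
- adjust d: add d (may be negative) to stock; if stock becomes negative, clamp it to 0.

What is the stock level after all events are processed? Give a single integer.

Answer: 45

Derivation:
Processing events:
Start: stock = 27
  Event 1 (sale 1): sell min(1,27)=1. stock: 27 - 1 = 26. total_sold = 1
  Event 2 (sale 3): sell min(3,26)=3. stock: 26 - 3 = 23. total_sold = 4
  Event 3 (return 7): 23 + 7 = 30
  Event 4 (restock 38): 30 + 38 = 68
  Event 5 (sale 10): sell min(10,68)=10. stock: 68 - 10 = 58. total_sold = 14
  Event 6 (sale 18): sell min(18,58)=18. stock: 58 - 18 = 40. total_sold = 32
  Event 7 (sale 5): sell min(5,40)=5. stock: 40 - 5 = 35. total_sold = 37
  Event 8 (sale 23): sell min(23,35)=23. stock: 35 - 23 = 12. total_sold = 60
  Event 9 (sale 13): sell min(13,12)=12. stock: 12 - 12 = 0. total_sold = 72
  Event 10 (adjust +7): 0 + 7 = 7
  Event 11 (restock 38): 7 + 38 = 45
Final: stock = 45, total_sold = 72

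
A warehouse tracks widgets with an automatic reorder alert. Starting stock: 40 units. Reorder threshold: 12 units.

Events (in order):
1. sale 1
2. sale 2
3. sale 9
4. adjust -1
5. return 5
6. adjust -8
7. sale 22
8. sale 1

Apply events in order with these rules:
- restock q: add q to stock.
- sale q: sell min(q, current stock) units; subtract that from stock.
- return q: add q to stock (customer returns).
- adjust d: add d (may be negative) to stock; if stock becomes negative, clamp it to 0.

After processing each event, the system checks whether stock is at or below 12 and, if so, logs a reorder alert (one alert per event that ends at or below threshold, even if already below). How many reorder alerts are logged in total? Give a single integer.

Processing events:
Start: stock = 40
  Event 1 (sale 1): sell min(1,40)=1. stock: 40 - 1 = 39. total_sold = 1
  Event 2 (sale 2): sell min(2,39)=2. stock: 39 - 2 = 37. total_sold = 3
  Event 3 (sale 9): sell min(9,37)=9. stock: 37 - 9 = 28. total_sold = 12
  Event 4 (adjust -1): 28 + -1 = 27
  Event 5 (return 5): 27 + 5 = 32
  Event 6 (adjust -8): 32 + -8 = 24
  Event 7 (sale 22): sell min(22,24)=22. stock: 24 - 22 = 2. total_sold = 34
  Event 8 (sale 1): sell min(1,2)=1. stock: 2 - 1 = 1. total_sold = 35
Final: stock = 1, total_sold = 35

Checking against threshold 12:
  After event 1: stock=39 > 12
  After event 2: stock=37 > 12
  After event 3: stock=28 > 12
  After event 4: stock=27 > 12
  After event 5: stock=32 > 12
  After event 6: stock=24 > 12
  After event 7: stock=2 <= 12 -> ALERT
  After event 8: stock=1 <= 12 -> ALERT
Alert events: [7, 8]. Count = 2

Answer: 2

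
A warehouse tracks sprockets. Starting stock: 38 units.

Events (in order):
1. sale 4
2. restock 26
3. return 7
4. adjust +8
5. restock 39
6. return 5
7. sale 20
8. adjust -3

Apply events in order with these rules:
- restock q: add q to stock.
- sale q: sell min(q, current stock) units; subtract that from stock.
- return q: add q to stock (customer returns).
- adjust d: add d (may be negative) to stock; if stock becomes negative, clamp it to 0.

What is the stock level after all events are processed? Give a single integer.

Answer: 96

Derivation:
Processing events:
Start: stock = 38
  Event 1 (sale 4): sell min(4,38)=4. stock: 38 - 4 = 34. total_sold = 4
  Event 2 (restock 26): 34 + 26 = 60
  Event 3 (return 7): 60 + 7 = 67
  Event 4 (adjust +8): 67 + 8 = 75
  Event 5 (restock 39): 75 + 39 = 114
  Event 6 (return 5): 114 + 5 = 119
  Event 7 (sale 20): sell min(20,119)=20. stock: 119 - 20 = 99. total_sold = 24
  Event 8 (adjust -3): 99 + -3 = 96
Final: stock = 96, total_sold = 24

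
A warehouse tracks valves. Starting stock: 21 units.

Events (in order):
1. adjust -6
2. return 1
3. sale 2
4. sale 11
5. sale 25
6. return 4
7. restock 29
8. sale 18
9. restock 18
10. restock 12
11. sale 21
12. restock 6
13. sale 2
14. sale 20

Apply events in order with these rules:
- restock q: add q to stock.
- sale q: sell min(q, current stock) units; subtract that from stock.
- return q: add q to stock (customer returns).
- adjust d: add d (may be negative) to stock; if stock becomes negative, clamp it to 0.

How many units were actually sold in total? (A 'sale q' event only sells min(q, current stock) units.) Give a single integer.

Answer: 77

Derivation:
Processing events:
Start: stock = 21
  Event 1 (adjust -6): 21 + -6 = 15
  Event 2 (return 1): 15 + 1 = 16
  Event 3 (sale 2): sell min(2,16)=2. stock: 16 - 2 = 14. total_sold = 2
  Event 4 (sale 11): sell min(11,14)=11. stock: 14 - 11 = 3. total_sold = 13
  Event 5 (sale 25): sell min(25,3)=3. stock: 3 - 3 = 0. total_sold = 16
  Event 6 (return 4): 0 + 4 = 4
  Event 7 (restock 29): 4 + 29 = 33
  Event 8 (sale 18): sell min(18,33)=18. stock: 33 - 18 = 15. total_sold = 34
  Event 9 (restock 18): 15 + 18 = 33
  Event 10 (restock 12): 33 + 12 = 45
  Event 11 (sale 21): sell min(21,45)=21. stock: 45 - 21 = 24. total_sold = 55
  Event 12 (restock 6): 24 + 6 = 30
  Event 13 (sale 2): sell min(2,30)=2. stock: 30 - 2 = 28. total_sold = 57
  Event 14 (sale 20): sell min(20,28)=20. stock: 28 - 20 = 8. total_sold = 77
Final: stock = 8, total_sold = 77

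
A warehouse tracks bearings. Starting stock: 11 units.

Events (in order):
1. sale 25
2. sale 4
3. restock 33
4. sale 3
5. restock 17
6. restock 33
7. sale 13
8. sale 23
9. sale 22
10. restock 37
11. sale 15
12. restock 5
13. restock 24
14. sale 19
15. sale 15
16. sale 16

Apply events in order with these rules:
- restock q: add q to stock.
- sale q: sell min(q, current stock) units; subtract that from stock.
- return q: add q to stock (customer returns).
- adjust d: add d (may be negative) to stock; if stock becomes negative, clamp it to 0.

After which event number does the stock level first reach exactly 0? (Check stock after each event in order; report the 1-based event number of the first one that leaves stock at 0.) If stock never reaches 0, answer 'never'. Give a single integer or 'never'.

Answer: 1

Derivation:
Processing events:
Start: stock = 11
  Event 1 (sale 25): sell min(25,11)=11. stock: 11 - 11 = 0. total_sold = 11
  Event 2 (sale 4): sell min(4,0)=0. stock: 0 - 0 = 0. total_sold = 11
  Event 3 (restock 33): 0 + 33 = 33
  Event 4 (sale 3): sell min(3,33)=3. stock: 33 - 3 = 30. total_sold = 14
  Event 5 (restock 17): 30 + 17 = 47
  Event 6 (restock 33): 47 + 33 = 80
  Event 7 (sale 13): sell min(13,80)=13. stock: 80 - 13 = 67. total_sold = 27
  Event 8 (sale 23): sell min(23,67)=23. stock: 67 - 23 = 44. total_sold = 50
  Event 9 (sale 22): sell min(22,44)=22. stock: 44 - 22 = 22. total_sold = 72
  Event 10 (restock 37): 22 + 37 = 59
  Event 11 (sale 15): sell min(15,59)=15. stock: 59 - 15 = 44. total_sold = 87
  Event 12 (restock 5): 44 + 5 = 49
  Event 13 (restock 24): 49 + 24 = 73
  Event 14 (sale 19): sell min(19,73)=19. stock: 73 - 19 = 54. total_sold = 106
  Event 15 (sale 15): sell min(15,54)=15. stock: 54 - 15 = 39. total_sold = 121
  Event 16 (sale 16): sell min(16,39)=16. stock: 39 - 16 = 23. total_sold = 137
Final: stock = 23, total_sold = 137

First zero at event 1.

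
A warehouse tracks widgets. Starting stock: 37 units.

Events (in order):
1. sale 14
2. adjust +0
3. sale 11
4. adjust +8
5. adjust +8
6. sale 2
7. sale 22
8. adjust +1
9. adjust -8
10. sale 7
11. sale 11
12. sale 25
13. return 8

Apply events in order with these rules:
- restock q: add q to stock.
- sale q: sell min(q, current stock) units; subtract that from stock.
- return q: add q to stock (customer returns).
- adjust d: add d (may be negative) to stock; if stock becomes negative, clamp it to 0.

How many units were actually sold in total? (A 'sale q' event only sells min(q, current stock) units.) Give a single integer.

Processing events:
Start: stock = 37
  Event 1 (sale 14): sell min(14,37)=14. stock: 37 - 14 = 23. total_sold = 14
  Event 2 (adjust +0): 23 + 0 = 23
  Event 3 (sale 11): sell min(11,23)=11. stock: 23 - 11 = 12. total_sold = 25
  Event 4 (adjust +8): 12 + 8 = 20
  Event 5 (adjust +8): 20 + 8 = 28
  Event 6 (sale 2): sell min(2,28)=2. stock: 28 - 2 = 26. total_sold = 27
  Event 7 (sale 22): sell min(22,26)=22. stock: 26 - 22 = 4. total_sold = 49
  Event 8 (adjust +1): 4 + 1 = 5
  Event 9 (adjust -8): 5 + -8 = 0 (clamped to 0)
  Event 10 (sale 7): sell min(7,0)=0. stock: 0 - 0 = 0. total_sold = 49
  Event 11 (sale 11): sell min(11,0)=0. stock: 0 - 0 = 0. total_sold = 49
  Event 12 (sale 25): sell min(25,0)=0. stock: 0 - 0 = 0. total_sold = 49
  Event 13 (return 8): 0 + 8 = 8
Final: stock = 8, total_sold = 49

Answer: 49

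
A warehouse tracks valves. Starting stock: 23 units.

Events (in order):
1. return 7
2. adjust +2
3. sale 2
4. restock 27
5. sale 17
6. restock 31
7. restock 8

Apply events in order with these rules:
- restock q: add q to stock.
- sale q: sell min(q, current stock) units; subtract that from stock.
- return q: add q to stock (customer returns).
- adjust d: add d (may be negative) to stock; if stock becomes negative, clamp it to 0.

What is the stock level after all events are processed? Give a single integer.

Processing events:
Start: stock = 23
  Event 1 (return 7): 23 + 7 = 30
  Event 2 (adjust +2): 30 + 2 = 32
  Event 3 (sale 2): sell min(2,32)=2. stock: 32 - 2 = 30. total_sold = 2
  Event 4 (restock 27): 30 + 27 = 57
  Event 5 (sale 17): sell min(17,57)=17. stock: 57 - 17 = 40. total_sold = 19
  Event 6 (restock 31): 40 + 31 = 71
  Event 7 (restock 8): 71 + 8 = 79
Final: stock = 79, total_sold = 19

Answer: 79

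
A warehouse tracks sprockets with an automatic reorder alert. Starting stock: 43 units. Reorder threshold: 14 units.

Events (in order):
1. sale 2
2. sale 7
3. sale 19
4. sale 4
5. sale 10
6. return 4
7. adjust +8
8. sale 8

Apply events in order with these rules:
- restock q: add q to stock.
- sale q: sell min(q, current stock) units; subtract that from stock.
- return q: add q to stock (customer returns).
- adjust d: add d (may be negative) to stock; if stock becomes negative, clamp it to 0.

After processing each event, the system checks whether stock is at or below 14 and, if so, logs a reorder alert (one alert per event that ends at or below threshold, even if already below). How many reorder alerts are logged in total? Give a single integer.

Processing events:
Start: stock = 43
  Event 1 (sale 2): sell min(2,43)=2. stock: 43 - 2 = 41. total_sold = 2
  Event 2 (sale 7): sell min(7,41)=7. stock: 41 - 7 = 34. total_sold = 9
  Event 3 (sale 19): sell min(19,34)=19. stock: 34 - 19 = 15. total_sold = 28
  Event 4 (sale 4): sell min(4,15)=4. stock: 15 - 4 = 11. total_sold = 32
  Event 5 (sale 10): sell min(10,11)=10. stock: 11 - 10 = 1. total_sold = 42
  Event 6 (return 4): 1 + 4 = 5
  Event 7 (adjust +8): 5 + 8 = 13
  Event 8 (sale 8): sell min(8,13)=8. stock: 13 - 8 = 5. total_sold = 50
Final: stock = 5, total_sold = 50

Checking against threshold 14:
  After event 1: stock=41 > 14
  After event 2: stock=34 > 14
  After event 3: stock=15 > 14
  After event 4: stock=11 <= 14 -> ALERT
  After event 5: stock=1 <= 14 -> ALERT
  After event 6: stock=5 <= 14 -> ALERT
  After event 7: stock=13 <= 14 -> ALERT
  After event 8: stock=5 <= 14 -> ALERT
Alert events: [4, 5, 6, 7, 8]. Count = 5

Answer: 5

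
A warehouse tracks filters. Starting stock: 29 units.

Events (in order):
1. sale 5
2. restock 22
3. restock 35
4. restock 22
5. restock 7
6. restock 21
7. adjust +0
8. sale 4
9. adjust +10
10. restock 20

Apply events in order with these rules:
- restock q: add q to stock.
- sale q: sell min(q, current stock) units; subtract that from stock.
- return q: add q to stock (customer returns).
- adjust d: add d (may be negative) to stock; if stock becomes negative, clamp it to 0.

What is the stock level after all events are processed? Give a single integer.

Processing events:
Start: stock = 29
  Event 1 (sale 5): sell min(5,29)=5. stock: 29 - 5 = 24. total_sold = 5
  Event 2 (restock 22): 24 + 22 = 46
  Event 3 (restock 35): 46 + 35 = 81
  Event 4 (restock 22): 81 + 22 = 103
  Event 5 (restock 7): 103 + 7 = 110
  Event 6 (restock 21): 110 + 21 = 131
  Event 7 (adjust +0): 131 + 0 = 131
  Event 8 (sale 4): sell min(4,131)=4. stock: 131 - 4 = 127. total_sold = 9
  Event 9 (adjust +10): 127 + 10 = 137
  Event 10 (restock 20): 137 + 20 = 157
Final: stock = 157, total_sold = 9

Answer: 157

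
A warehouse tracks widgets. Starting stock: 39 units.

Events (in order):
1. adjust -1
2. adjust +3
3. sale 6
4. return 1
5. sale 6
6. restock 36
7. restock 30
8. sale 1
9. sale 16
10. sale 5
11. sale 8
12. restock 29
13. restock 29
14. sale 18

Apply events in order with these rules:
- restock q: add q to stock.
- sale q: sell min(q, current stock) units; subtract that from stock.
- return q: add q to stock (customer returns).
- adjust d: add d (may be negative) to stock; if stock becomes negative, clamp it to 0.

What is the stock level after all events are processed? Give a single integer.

Processing events:
Start: stock = 39
  Event 1 (adjust -1): 39 + -1 = 38
  Event 2 (adjust +3): 38 + 3 = 41
  Event 3 (sale 6): sell min(6,41)=6. stock: 41 - 6 = 35. total_sold = 6
  Event 4 (return 1): 35 + 1 = 36
  Event 5 (sale 6): sell min(6,36)=6. stock: 36 - 6 = 30. total_sold = 12
  Event 6 (restock 36): 30 + 36 = 66
  Event 7 (restock 30): 66 + 30 = 96
  Event 8 (sale 1): sell min(1,96)=1. stock: 96 - 1 = 95. total_sold = 13
  Event 9 (sale 16): sell min(16,95)=16. stock: 95 - 16 = 79. total_sold = 29
  Event 10 (sale 5): sell min(5,79)=5. stock: 79 - 5 = 74. total_sold = 34
  Event 11 (sale 8): sell min(8,74)=8. stock: 74 - 8 = 66. total_sold = 42
  Event 12 (restock 29): 66 + 29 = 95
  Event 13 (restock 29): 95 + 29 = 124
  Event 14 (sale 18): sell min(18,124)=18. stock: 124 - 18 = 106. total_sold = 60
Final: stock = 106, total_sold = 60

Answer: 106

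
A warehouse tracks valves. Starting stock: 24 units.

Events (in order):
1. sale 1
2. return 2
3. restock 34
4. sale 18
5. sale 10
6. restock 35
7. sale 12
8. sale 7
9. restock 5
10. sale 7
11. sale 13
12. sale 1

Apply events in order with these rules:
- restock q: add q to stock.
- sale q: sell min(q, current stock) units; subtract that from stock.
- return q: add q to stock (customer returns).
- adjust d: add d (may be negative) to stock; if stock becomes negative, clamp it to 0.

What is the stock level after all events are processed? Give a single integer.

Answer: 31

Derivation:
Processing events:
Start: stock = 24
  Event 1 (sale 1): sell min(1,24)=1. stock: 24 - 1 = 23. total_sold = 1
  Event 2 (return 2): 23 + 2 = 25
  Event 3 (restock 34): 25 + 34 = 59
  Event 4 (sale 18): sell min(18,59)=18. stock: 59 - 18 = 41. total_sold = 19
  Event 5 (sale 10): sell min(10,41)=10. stock: 41 - 10 = 31. total_sold = 29
  Event 6 (restock 35): 31 + 35 = 66
  Event 7 (sale 12): sell min(12,66)=12. stock: 66 - 12 = 54. total_sold = 41
  Event 8 (sale 7): sell min(7,54)=7. stock: 54 - 7 = 47. total_sold = 48
  Event 9 (restock 5): 47 + 5 = 52
  Event 10 (sale 7): sell min(7,52)=7. stock: 52 - 7 = 45. total_sold = 55
  Event 11 (sale 13): sell min(13,45)=13. stock: 45 - 13 = 32. total_sold = 68
  Event 12 (sale 1): sell min(1,32)=1. stock: 32 - 1 = 31. total_sold = 69
Final: stock = 31, total_sold = 69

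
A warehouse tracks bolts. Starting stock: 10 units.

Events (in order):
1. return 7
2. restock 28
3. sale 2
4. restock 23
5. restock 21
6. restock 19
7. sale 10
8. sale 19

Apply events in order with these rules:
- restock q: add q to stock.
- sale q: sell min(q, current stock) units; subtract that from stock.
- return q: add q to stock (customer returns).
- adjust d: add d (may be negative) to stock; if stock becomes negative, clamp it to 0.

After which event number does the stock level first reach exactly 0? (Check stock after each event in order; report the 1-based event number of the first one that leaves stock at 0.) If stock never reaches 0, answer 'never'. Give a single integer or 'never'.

Answer: never

Derivation:
Processing events:
Start: stock = 10
  Event 1 (return 7): 10 + 7 = 17
  Event 2 (restock 28): 17 + 28 = 45
  Event 3 (sale 2): sell min(2,45)=2. stock: 45 - 2 = 43. total_sold = 2
  Event 4 (restock 23): 43 + 23 = 66
  Event 5 (restock 21): 66 + 21 = 87
  Event 6 (restock 19): 87 + 19 = 106
  Event 7 (sale 10): sell min(10,106)=10. stock: 106 - 10 = 96. total_sold = 12
  Event 8 (sale 19): sell min(19,96)=19. stock: 96 - 19 = 77. total_sold = 31
Final: stock = 77, total_sold = 31

Stock never reaches 0.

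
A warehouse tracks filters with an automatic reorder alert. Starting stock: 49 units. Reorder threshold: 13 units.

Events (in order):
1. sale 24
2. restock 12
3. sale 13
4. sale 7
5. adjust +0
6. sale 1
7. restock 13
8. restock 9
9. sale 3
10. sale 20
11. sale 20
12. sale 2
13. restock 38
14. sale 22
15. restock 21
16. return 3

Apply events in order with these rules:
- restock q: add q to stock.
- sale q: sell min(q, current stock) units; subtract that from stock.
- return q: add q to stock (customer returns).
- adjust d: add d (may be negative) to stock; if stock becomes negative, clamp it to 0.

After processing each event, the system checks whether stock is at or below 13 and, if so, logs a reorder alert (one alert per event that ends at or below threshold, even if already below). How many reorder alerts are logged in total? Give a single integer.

Answer: 2

Derivation:
Processing events:
Start: stock = 49
  Event 1 (sale 24): sell min(24,49)=24. stock: 49 - 24 = 25. total_sold = 24
  Event 2 (restock 12): 25 + 12 = 37
  Event 3 (sale 13): sell min(13,37)=13. stock: 37 - 13 = 24. total_sold = 37
  Event 4 (sale 7): sell min(7,24)=7. stock: 24 - 7 = 17. total_sold = 44
  Event 5 (adjust +0): 17 + 0 = 17
  Event 6 (sale 1): sell min(1,17)=1. stock: 17 - 1 = 16. total_sold = 45
  Event 7 (restock 13): 16 + 13 = 29
  Event 8 (restock 9): 29 + 9 = 38
  Event 9 (sale 3): sell min(3,38)=3. stock: 38 - 3 = 35. total_sold = 48
  Event 10 (sale 20): sell min(20,35)=20. stock: 35 - 20 = 15. total_sold = 68
  Event 11 (sale 20): sell min(20,15)=15. stock: 15 - 15 = 0. total_sold = 83
  Event 12 (sale 2): sell min(2,0)=0. stock: 0 - 0 = 0. total_sold = 83
  Event 13 (restock 38): 0 + 38 = 38
  Event 14 (sale 22): sell min(22,38)=22. stock: 38 - 22 = 16. total_sold = 105
  Event 15 (restock 21): 16 + 21 = 37
  Event 16 (return 3): 37 + 3 = 40
Final: stock = 40, total_sold = 105

Checking against threshold 13:
  After event 1: stock=25 > 13
  After event 2: stock=37 > 13
  After event 3: stock=24 > 13
  After event 4: stock=17 > 13
  After event 5: stock=17 > 13
  After event 6: stock=16 > 13
  After event 7: stock=29 > 13
  After event 8: stock=38 > 13
  After event 9: stock=35 > 13
  After event 10: stock=15 > 13
  After event 11: stock=0 <= 13 -> ALERT
  After event 12: stock=0 <= 13 -> ALERT
  After event 13: stock=38 > 13
  After event 14: stock=16 > 13
  After event 15: stock=37 > 13
  After event 16: stock=40 > 13
Alert events: [11, 12]. Count = 2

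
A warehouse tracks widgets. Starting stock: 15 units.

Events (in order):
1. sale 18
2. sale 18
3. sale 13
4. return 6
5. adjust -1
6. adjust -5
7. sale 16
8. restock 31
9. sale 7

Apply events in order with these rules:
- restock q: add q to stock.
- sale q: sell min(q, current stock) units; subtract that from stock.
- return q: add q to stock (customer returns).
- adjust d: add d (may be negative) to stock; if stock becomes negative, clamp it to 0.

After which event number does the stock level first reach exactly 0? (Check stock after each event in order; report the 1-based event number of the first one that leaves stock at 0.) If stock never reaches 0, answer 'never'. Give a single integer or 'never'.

Processing events:
Start: stock = 15
  Event 1 (sale 18): sell min(18,15)=15. stock: 15 - 15 = 0. total_sold = 15
  Event 2 (sale 18): sell min(18,0)=0. stock: 0 - 0 = 0. total_sold = 15
  Event 3 (sale 13): sell min(13,0)=0. stock: 0 - 0 = 0. total_sold = 15
  Event 4 (return 6): 0 + 6 = 6
  Event 5 (adjust -1): 6 + -1 = 5
  Event 6 (adjust -5): 5 + -5 = 0
  Event 7 (sale 16): sell min(16,0)=0. stock: 0 - 0 = 0. total_sold = 15
  Event 8 (restock 31): 0 + 31 = 31
  Event 9 (sale 7): sell min(7,31)=7. stock: 31 - 7 = 24. total_sold = 22
Final: stock = 24, total_sold = 22

First zero at event 1.

Answer: 1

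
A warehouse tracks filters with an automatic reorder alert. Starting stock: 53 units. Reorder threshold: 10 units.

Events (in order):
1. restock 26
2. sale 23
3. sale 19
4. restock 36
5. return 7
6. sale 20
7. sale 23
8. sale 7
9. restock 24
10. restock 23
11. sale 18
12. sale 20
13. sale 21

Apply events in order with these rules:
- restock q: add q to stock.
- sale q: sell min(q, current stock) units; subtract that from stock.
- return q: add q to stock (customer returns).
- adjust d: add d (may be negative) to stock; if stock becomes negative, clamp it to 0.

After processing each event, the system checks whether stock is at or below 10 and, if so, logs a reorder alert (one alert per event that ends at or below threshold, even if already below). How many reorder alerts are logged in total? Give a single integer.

Processing events:
Start: stock = 53
  Event 1 (restock 26): 53 + 26 = 79
  Event 2 (sale 23): sell min(23,79)=23. stock: 79 - 23 = 56. total_sold = 23
  Event 3 (sale 19): sell min(19,56)=19. stock: 56 - 19 = 37. total_sold = 42
  Event 4 (restock 36): 37 + 36 = 73
  Event 5 (return 7): 73 + 7 = 80
  Event 6 (sale 20): sell min(20,80)=20. stock: 80 - 20 = 60. total_sold = 62
  Event 7 (sale 23): sell min(23,60)=23. stock: 60 - 23 = 37. total_sold = 85
  Event 8 (sale 7): sell min(7,37)=7. stock: 37 - 7 = 30. total_sold = 92
  Event 9 (restock 24): 30 + 24 = 54
  Event 10 (restock 23): 54 + 23 = 77
  Event 11 (sale 18): sell min(18,77)=18. stock: 77 - 18 = 59. total_sold = 110
  Event 12 (sale 20): sell min(20,59)=20. stock: 59 - 20 = 39. total_sold = 130
  Event 13 (sale 21): sell min(21,39)=21. stock: 39 - 21 = 18. total_sold = 151
Final: stock = 18, total_sold = 151

Checking against threshold 10:
  After event 1: stock=79 > 10
  After event 2: stock=56 > 10
  After event 3: stock=37 > 10
  After event 4: stock=73 > 10
  After event 5: stock=80 > 10
  After event 6: stock=60 > 10
  After event 7: stock=37 > 10
  After event 8: stock=30 > 10
  After event 9: stock=54 > 10
  After event 10: stock=77 > 10
  After event 11: stock=59 > 10
  After event 12: stock=39 > 10
  After event 13: stock=18 > 10
Alert events: []. Count = 0

Answer: 0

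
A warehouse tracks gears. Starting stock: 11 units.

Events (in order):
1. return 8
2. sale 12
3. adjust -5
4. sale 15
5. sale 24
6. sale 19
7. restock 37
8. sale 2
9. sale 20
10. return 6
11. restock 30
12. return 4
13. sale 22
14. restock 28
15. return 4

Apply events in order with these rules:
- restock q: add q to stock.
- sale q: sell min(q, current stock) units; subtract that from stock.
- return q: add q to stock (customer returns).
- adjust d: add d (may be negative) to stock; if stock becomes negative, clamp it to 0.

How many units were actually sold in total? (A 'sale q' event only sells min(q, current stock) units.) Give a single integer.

Answer: 58

Derivation:
Processing events:
Start: stock = 11
  Event 1 (return 8): 11 + 8 = 19
  Event 2 (sale 12): sell min(12,19)=12. stock: 19 - 12 = 7. total_sold = 12
  Event 3 (adjust -5): 7 + -5 = 2
  Event 4 (sale 15): sell min(15,2)=2. stock: 2 - 2 = 0. total_sold = 14
  Event 5 (sale 24): sell min(24,0)=0. stock: 0 - 0 = 0. total_sold = 14
  Event 6 (sale 19): sell min(19,0)=0. stock: 0 - 0 = 0. total_sold = 14
  Event 7 (restock 37): 0 + 37 = 37
  Event 8 (sale 2): sell min(2,37)=2. stock: 37 - 2 = 35. total_sold = 16
  Event 9 (sale 20): sell min(20,35)=20. stock: 35 - 20 = 15. total_sold = 36
  Event 10 (return 6): 15 + 6 = 21
  Event 11 (restock 30): 21 + 30 = 51
  Event 12 (return 4): 51 + 4 = 55
  Event 13 (sale 22): sell min(22,55)=22. stock: 55 - 22 = 33. total_sold = 58
  Event 14 (restock 28): 33 + 28 = 61
  Event 15 (return 4): 61 + 4 = 65
Final: stock = 65, total_sold = 58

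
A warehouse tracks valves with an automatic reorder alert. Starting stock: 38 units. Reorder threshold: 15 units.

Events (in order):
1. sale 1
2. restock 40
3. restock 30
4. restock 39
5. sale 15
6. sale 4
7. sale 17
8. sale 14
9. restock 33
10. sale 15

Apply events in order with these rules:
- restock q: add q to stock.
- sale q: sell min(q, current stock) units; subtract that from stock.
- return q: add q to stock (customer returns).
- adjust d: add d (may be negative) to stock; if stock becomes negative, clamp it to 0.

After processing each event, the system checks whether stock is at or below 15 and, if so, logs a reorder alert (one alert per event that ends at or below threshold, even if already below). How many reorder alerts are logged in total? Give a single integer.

Answer: 0

Derivation:
Processing events:
Start: stock = 38
  Event 1 (sale 1): sell min(1,38)=1. stock: 38 - 1 = 37. total_sold = 1
  Event 2 (restock 40): 37 + 40 = 77
  Event 3 (restock 30): 77 + 30 = 107
  Event 4 (restock 39): 107 + 39 = 146
  Event 5 (sale 15): sell min(15,146)=15. stock: 146 - 15 = 131. total_sold = 16
  Event 6 (sale 4): sell min(4,131)=4. stock: 131 - 4 = 127. total_sold = 20
  Event 7 (sale 17): sell min(17,127)=17. stock: 127 - 17 = 110. total_sold = 37
  Event 8 (sale 14): sell min(14,110)=14. stock: 110 - 14 = 96. total_sold = 51
  Event 9 (restock 33): 96 + 33 = 129
  Event 10 (sale 15): sell min(15,129)=15. stock: 129 - 15 = 114. total_sold = 66
Final: stock = 114, total_sold = 66

Checking against threshold 15:
  After event 1: stock=37 > 15
  After event 2: stock=77 > 15
  After event 3: stock=107 > 15
  After event 4: stock=146 > 15
  After event 5: stock=131 > 15
  After event 6: stock=127 > 15
  After event 7: stock=110 > 15
  After event 8: stock=96 > 15
  After event 9: stock=129 > 15
  After event 10: stock=114 > 15
Alert events: []. Count = 0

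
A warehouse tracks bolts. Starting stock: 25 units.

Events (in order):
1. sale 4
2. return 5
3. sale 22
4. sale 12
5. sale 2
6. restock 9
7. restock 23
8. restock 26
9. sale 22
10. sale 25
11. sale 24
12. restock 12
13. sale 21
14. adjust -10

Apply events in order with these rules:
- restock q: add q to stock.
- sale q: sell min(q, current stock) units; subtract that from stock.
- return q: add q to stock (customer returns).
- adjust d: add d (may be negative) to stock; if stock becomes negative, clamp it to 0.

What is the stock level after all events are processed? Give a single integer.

Answer: 0

Derivation:
Processing events:
Start: stock = 25
  Event 1 (sale 4): sell min(4,25)=4. stock: 25 - 4 = 21. total_sold = 4
  Event 2 (return 5): 21 + 5 = 26
  Event 3 (sale 22): sell min(22,26)=22. stock: 26 - 22 = 4. total_sold = 26
  Event 4 (sale 12): sell min(12,4)=4. stock: 4 - 4 = 0. total_sold = 30
  Event 5 (sale 2): sell min(2,0)=0. stock: 0 - 0 = 0. total_sold = 30
  Event 6 (restock 9): 0 + 9 = 9
  Event 7 (restock 23): 9 + 23 = 32
  Event 8 (restock 26): 32 + 26 = 58
  Event 9 (sale 22): sell min(22,58)=22. stock: 58 - 22 = 36. total_sold = 52
  Event 10 (sale 25): sell min(25,36)=25. stock: 36 - 25 = 11. total_sold = 77
  Event 11 (sale 24): sell min(24,11)=11. stock: 11 - 11 = 0. total_sold = 88
  Event 12 (restock 12): 0 + 12 = 12
  Event 13 (sale 21): sell min(21,12)=12. stock: 12 - 12 = 0. total_sold = 100
  Event 14 (adjust -10): 0 + -10 = 0 (clamped to 0)
Final: stock = 0, total_sold = 100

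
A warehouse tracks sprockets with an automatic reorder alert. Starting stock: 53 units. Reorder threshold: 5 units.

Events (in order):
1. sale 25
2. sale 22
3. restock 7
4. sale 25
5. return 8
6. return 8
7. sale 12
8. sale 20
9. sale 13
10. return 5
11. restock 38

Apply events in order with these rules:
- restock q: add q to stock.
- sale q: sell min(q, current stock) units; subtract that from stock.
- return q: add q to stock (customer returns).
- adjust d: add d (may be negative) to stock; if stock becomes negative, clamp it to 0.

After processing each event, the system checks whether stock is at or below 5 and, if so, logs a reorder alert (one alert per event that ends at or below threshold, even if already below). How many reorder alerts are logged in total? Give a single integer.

Answer: 5

Derivation:
Processing events:
Start: stock = 53
  Event 1 (sale 25): sell min(25,53)=25. stock: 53 - 25 = 28. total_sold = 25
  Event 2 (sale 22): sell min(22,28)=22. stock: 28 - 22 = 6. total_sold = 47
  Event 3 (restock 7): 6 + 7 = 13
  Event 4 (sale 25): sell min(25,13)=13. stock: 13 - 13 = 0. total_sold = 60
  Event 5 (return 8): 0 + 8 = 8
  Event 6 (return 8): 8 + 8 = 16
  Event 7 (sale 12): sell min(12,16)=12. stock: 16 - 12 = 4. total_sold = 72
  Event 8 (sale 20): sell min(20,4)=4. stock: 4 - 4 = 0. total_sold = 76
  Event 9 (sale 13): sell min(13,0)=0. stock: 0 - 0 = 0. total_sold = 76
  Event 10 (return 5): 0 + 5 = 5
  Event 11 (restock 38): 5 + 38 = 43
Final: stock = 43, total_sold = 76

Checking against threshold 5:
  After event 1: stock=28 > 5
  After event 2: stock=6 > 5
  After event 3: stock=13 > 5
  After event 4: stock=0 <= 5 -> ALERT
  After event 5: stock=8 > 5
  After event 6: stock=16 > 5
  After event 7: stock=4 <= 5 -> ALERT
  After event 8: stock=0 <= 5 -> ALERT
  After event 9: stock=0 <= 5 -> ALERT
  After event 10: stock=5 <= 5 -> ALERT
  After event 11: stock=43 > 5
Alert events: [4, 7, 8, 9, 10]. Count = 5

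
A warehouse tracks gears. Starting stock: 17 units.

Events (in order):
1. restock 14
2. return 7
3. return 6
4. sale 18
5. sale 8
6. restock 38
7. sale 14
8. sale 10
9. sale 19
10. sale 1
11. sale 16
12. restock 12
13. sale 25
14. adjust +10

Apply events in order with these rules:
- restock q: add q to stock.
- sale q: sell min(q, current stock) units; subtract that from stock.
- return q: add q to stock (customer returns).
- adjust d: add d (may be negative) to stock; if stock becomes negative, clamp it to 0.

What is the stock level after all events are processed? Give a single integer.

Processing events:
Start: stock = 17
  Event 1 (restock 14): 17 + 14 = 31
  Event 2 (return 7): 31 + 7 = 38
  Event 3 (return 6): 38 + 6 = 44
  Event 4 (sale 18): sell min(18,44)=18. stock: 44 - 18 = 26. total_sold = 18
  Event 5 (sale 8): sell min(8,26)=8. stock: 26 - 8 = 18. total_sold = 26
  Event 6 (restock 38): 18 + 38 = 56
  Event 7 (sale 14): sell min(14,56)=14. stock: 56 - 14 = 42. total_sold = 40
  Event 8 (sale 10): sell min(10,42)=10. stock: 42 - 10 = 32. total_sold = 50
  Event 9 (sale 19): sell min(19,32)=19. stock: 32 - 19 = 13. total_sold = 69
  Event 10 (sale 1): sell min(1,13)=1. stock: 13 - 1 = 12. total_sold = 70
  Event 11 (sale 16): sell min(16,12)=12. stock: 12 - 12 = 0. total_sold = 82
  Event 12 (restock 12): 0 + 12 = 12
  Event 13 (sale 25): sell min(25,12)=12. stock: 12 - 12 = 0. total_sold = 94
  Event 14 (adjust +10): 0 + 10 = 10
Final: stock = 10, total_sold = 94

Answer: 10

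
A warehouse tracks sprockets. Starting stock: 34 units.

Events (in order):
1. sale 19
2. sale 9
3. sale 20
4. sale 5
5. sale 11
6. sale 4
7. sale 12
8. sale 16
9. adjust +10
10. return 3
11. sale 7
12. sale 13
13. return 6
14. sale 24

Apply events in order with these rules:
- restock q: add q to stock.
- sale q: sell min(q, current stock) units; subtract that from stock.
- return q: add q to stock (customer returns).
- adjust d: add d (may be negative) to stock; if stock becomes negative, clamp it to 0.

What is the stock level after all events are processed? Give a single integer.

Processing events:
Start: stock = 34
  Event 1 (sale 19): sell min(19,34)=19. stock: 34 - 19 = 15. total_sold = 19
  Event 2 (sale 9): sell min(9,15)=9. stock: 15 - 9 = 6. total_sold = 28
  Event 3 (sale 20): sell min(20,6)=6. stock: 6 - 6 = 0. total_sold = 34
  Event 4 (sale 5): sell min(5,0)=0. stock: 0 - 0 = 0. total_sold = 34
  Event 5 (sale 11): sell min(11,0)=0. stock: 0 - 0 = 0. total_sold = 34
  Event 6 (sale 4): sell min(4,0)=0. stock: 0 - 0 = 0. total_sold = 34
  Event 7 (sale 12): sell min(12,0)=0. stock: 0 - 0 = 0. total_sold = 34
  Event 8 (sale 16): sell min(16,0)=0. stock: 0 - 0 = 0. total_sold = 34
  Event 9 (adjust +10): 0 + 10 = 10
  Event 10 (return 3): 10 + 3 = 13
  Event 11 (sale 7): sell min(7,13)=7. stock: 13 - 7 = 6. total_sold = 41
  Event 12 (sale 13): sell min(13,6)=6. stock: 6 - 6 = 0. total_sold = 47
  Event 13 (return 6): 0 + 6 = 6
  Event 14 (sale 24): sell min(24,6)=6. stock: 6 - 6 = 0. total_sold = 53
Final: stock = 0, total_sold = 53

Answer: 0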